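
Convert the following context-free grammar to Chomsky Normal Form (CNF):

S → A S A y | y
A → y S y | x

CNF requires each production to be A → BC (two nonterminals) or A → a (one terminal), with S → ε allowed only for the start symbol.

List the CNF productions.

TY → y; S → y; A → x; S → A X0; X0 → S X1; X1 → A TY; A → TY X2; X2 → S TY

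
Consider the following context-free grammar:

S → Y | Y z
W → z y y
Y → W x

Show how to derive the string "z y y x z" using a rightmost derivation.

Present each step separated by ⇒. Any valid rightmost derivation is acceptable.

S ⇒ Y z ⇒ W x z ⇒ z y y x z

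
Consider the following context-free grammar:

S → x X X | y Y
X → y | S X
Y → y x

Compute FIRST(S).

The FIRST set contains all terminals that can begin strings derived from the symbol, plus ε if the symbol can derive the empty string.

We compute FIRST(S) using the standard algorithm.
FIRST(S) = {x, y}
FIRST(X) = {x, y}
FIRST(Y) = {y}
Therefore, FIRST(S) = {x, y}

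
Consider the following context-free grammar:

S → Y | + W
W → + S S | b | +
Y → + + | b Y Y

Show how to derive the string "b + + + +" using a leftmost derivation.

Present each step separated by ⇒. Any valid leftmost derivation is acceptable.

S ⇒ Y ⇒ b Y Y ⇒ b + + Y ⇒ b + + + +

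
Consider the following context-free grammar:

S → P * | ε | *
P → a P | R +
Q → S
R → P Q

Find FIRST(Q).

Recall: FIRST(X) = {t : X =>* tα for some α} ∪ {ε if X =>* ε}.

We compute FIRST(Q) using the standard algorithm.
FIRST(P) = {a}
FIRST(Q) = {*, a, ε}
FIRST(R) = {a}
FIRST(S) = {*, a, ε}
Therefore, FIRST(Q) = {*, a, ε}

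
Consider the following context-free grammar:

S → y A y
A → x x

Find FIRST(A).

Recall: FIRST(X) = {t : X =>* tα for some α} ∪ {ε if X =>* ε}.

We compute FIRST(A) using the standard algorithm.
FIRST(A) = {x}
FIRST(S) = {y}
Therefore, FIRST(A) = {x}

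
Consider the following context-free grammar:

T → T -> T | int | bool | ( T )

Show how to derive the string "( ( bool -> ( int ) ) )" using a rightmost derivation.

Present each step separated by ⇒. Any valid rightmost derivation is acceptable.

T ⇒ ( T ) ⇒ ( ( T ) ) ⇒ ( ( T -> T ) ) ⇒ ( ( T -> ( T ) ) ) ⇒ ( ( T -> ( int ) ) ) ⇒ ( ( bool -> ( int ) ) )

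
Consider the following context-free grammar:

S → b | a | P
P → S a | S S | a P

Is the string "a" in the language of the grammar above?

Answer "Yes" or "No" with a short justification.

Yes - a valid derivation exists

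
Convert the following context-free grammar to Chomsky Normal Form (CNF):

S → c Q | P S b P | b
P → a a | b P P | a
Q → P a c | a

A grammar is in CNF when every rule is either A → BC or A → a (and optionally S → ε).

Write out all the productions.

TC → c; TB → b; S → b; TA → a; P → a; Q → a; S → TC Q; S → P X0; X0 → S X1; X1 → TB P; P → TA TA; P → TB X2; X2 → P P; Q → P X3; X3 → TA TC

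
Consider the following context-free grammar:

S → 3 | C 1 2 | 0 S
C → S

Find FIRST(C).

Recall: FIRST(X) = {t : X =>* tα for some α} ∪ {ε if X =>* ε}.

We compute FIRST(C) using the standard algorithm.
FIRST(C) = {0, 3}
FIRST(S) = {0, 3}
Therefore, FIRST(C) = {0, 3}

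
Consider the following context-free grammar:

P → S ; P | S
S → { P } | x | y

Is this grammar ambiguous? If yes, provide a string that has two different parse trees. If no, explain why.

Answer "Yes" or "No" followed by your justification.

No - the grammar is unambiguous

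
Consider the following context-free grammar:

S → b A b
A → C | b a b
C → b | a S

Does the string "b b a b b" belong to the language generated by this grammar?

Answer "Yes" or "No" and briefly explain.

Yes - a valid derivation exists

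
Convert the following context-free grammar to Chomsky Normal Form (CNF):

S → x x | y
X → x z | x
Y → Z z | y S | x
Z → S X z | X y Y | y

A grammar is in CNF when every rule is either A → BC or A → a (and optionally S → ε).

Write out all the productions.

TX → x; S → y; TZ → z; X → x; TY → y; Y → x; Z → y; S → TX TX; X → TX TZ; Y → Z TZ; Y → TY S; Z → S X0; X0 → X TZ; Z → X X1; X1 → TY Y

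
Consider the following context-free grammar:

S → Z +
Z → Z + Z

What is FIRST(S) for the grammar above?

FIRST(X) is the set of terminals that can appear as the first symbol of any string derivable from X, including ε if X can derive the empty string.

We compute FIRST(S) using the standard algorithm.
FIRST(S) = {}
FIRST(Z) = {}
Therefore, FIRST(S) = {}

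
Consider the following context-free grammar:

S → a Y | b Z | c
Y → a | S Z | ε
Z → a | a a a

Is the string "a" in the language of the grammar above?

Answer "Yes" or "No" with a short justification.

Yes - a valid derivation exists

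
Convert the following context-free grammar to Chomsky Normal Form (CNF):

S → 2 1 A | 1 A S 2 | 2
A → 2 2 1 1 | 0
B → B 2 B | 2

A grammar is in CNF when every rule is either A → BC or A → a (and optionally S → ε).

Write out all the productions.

T2 → 2; T1 → 1; S → 2; A → 0; B → 2; S → T2 X0; X0 → T1 A; S → T1 X1; X1 → A X2; X2 → S T2; A → T2 X3; X3 → T2 X4; X4 → T1 T1; B → B X5; X5 → T2 B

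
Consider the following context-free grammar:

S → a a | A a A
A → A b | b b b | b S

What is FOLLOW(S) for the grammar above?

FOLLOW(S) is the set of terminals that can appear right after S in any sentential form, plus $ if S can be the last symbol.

We compute FOLLOW(S) using the standard algorithm.
FOLLOW(S) starts with {$}.
FIRST(A) = {b}
FIRST(S) = {a, b}
FOLLOW(A) = {$, a, b}
FOLLOW(S) = {$, a, b}
Therefore, FOLLOW(S) = {$, a, b}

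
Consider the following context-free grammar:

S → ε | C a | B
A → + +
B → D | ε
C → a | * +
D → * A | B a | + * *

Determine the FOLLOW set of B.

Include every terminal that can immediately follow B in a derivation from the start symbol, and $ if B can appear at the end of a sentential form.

We compute FOLLOW(B) using the standard algorithm.
FOLLOW(S) starts with {$}.
FIRST(A) = {+}
FIRST(B) = {*, +, a, ε}
FIRST(C) = {*, a}
FIRST(D) = {*, +, a}
FIRST(S) = {*, +, a, ε}
FOLLOW(A) = {$, a}
FOLLOW(B) = {$, a}
FOLLOW(C) = {a}
FOLLOW(D) = {$, a}
FOLLOW(S) = {$}
Therefore, FOLLOW(B) = {$, a}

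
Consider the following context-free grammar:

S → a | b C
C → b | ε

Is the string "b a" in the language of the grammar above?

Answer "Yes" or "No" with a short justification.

No - no valid derivation exists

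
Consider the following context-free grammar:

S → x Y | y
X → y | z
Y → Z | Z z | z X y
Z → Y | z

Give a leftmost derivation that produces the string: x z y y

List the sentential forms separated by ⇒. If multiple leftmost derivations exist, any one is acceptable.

S ⇒ x Y ⇒ x z X y ⇒ x z y y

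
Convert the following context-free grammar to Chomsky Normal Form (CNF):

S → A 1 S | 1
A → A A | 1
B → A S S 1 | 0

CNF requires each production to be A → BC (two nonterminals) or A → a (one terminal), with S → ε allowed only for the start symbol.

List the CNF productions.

T1 → 1; S → 1; A → 1; B → 0; S → A X0; X0 → T1 S; A → A A; B → A X1; X1 → S X2; X2 → S T1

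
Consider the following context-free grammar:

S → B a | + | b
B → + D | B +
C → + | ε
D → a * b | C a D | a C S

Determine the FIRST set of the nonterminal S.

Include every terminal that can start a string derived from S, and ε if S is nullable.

We compute FIRST(S) using the standard algorithm.
FIRST(B) = {+}
FIRST(C) = {+, ε}
FIRST(D) = {+, a}
FIRST(S) = {+, b}
Therefore, FIRST(S) = {+, b}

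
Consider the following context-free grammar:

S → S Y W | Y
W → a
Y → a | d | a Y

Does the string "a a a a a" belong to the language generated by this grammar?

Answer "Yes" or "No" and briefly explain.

Yes - a valid derivation exists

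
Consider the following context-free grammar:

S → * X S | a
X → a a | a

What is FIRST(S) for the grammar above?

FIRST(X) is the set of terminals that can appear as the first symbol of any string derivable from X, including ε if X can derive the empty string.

We compute FIRST(S) using the standard algorithm.
FIRST(S) = {*, a}
FIRST(X) = {a}
Therefore, FIRST(S) = {*, a}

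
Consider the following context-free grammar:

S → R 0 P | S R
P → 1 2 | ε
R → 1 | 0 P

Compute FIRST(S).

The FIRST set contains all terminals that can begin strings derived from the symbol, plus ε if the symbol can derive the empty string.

We compute FIRST(S) using the standard algorithm.
FIRST(P) = {1, ε}
FIRST(R) = {0, 1}
FIRST(S) = {0, 1}
Therefore, FIRST(S) = {0, 1}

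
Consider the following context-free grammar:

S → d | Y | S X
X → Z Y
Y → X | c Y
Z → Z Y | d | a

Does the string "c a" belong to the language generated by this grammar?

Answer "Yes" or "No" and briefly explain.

No - no valid derivation exists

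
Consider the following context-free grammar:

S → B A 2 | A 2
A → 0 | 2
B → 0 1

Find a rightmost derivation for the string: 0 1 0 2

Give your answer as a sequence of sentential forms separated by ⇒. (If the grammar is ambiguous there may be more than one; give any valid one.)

S ⇒ B A 2 ⇒ B 0 2 ⇒ 0 1 0 2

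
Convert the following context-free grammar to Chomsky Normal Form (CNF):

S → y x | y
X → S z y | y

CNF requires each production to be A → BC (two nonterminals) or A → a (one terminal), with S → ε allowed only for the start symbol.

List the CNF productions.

TY → y; TX → x; S → y; TZ → z; X → y; S → TY TX; X → S X0; X0 → TZ TY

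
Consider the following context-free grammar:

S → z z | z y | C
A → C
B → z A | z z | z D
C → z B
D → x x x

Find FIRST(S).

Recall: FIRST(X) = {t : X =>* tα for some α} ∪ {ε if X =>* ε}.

We compute FIRST(S) using the standard algorithm.
FIRST(A) = {z}
FIRST(B) = {z}
FIRST(C) = {z}
FIRST(D) = {x}
FIRST(S) = {z}
Therefore, FIRST(S) = {z}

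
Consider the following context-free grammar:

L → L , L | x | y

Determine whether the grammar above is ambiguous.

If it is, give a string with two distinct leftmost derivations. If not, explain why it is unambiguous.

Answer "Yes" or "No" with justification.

Yes - the string 'x , x , y , x' has two distinct leftmost derivations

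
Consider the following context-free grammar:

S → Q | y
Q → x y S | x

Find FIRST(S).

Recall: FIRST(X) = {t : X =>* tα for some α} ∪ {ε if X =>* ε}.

We compute FIRST(S) using the standard algorithm.
FIRST(Q) = {x}
FIRST(S) = {x, y}
Therefore, FIRST(S) = {x, y}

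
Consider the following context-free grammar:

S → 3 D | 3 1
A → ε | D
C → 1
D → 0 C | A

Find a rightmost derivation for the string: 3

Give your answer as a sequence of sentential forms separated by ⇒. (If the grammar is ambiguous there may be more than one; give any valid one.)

S ⇒ 3 D ⇒ 3 A ⇒ 3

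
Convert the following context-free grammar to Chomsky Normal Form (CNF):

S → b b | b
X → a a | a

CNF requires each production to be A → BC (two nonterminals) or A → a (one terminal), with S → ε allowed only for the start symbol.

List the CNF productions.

TB → b; S → b; TA → a; X → a; S → TB TB; X → TA TA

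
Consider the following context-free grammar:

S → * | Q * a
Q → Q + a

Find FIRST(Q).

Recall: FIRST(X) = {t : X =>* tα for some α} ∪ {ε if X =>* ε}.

We compute FIRST(Q) using the standard algorithm.
FIRST(Q) = {}
FIRST(S) = {*}
Therefore, FIRST(Q) = {}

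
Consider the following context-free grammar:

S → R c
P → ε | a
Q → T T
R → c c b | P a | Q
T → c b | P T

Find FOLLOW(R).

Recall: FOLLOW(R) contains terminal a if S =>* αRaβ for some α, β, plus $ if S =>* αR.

We compute FOLLOW(R) using the standard algorithm.
FOLLOW(S) starts with {$}.
FIRST(P) = {a, ε}
FIRST(Q) = {a, c}
FIRST(R) = {a, c}
FIRST(S) = {a, c}
FIRST(T) = {a, c}
FOLLOW(P) = {a, c}
FOLLOW(Q) = {c}
FOLLOW(R) = {c}
FOLLOW(S) = {$}
FOLLOW(T) = {a, c}
Therefore, FOLLOW(R) = {c}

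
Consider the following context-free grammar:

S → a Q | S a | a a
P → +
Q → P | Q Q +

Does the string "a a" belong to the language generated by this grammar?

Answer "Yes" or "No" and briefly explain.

Yes - a valid derivation exists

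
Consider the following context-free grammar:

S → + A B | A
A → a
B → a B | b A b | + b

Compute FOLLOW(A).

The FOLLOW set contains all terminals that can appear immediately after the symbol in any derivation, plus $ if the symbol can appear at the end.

We compute FOLLOW(A) using the standard algorithm.
FOLLOW(S) starts with {$}.
FIRST(A) = {a}
FIRST(B) = {+, a, b}
FIRST(S) = {+, a}
FOLLOW(A) = {$, +, a, b}
FOLLOW(B) = {$}
FOLLOW(S) = {$}
Therefore, FOLLOW(A) = {$, +, a, b}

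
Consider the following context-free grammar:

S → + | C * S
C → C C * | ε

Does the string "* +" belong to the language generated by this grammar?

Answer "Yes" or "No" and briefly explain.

Yes - a valid derivation exists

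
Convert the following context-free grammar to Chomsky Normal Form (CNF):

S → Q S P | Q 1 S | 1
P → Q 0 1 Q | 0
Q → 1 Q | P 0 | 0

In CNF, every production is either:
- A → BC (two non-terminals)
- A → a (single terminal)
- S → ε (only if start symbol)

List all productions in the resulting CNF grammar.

T1 → 1; S → 1; T0 → 0; P → 0; Q → 0; S → Q X0; X0 → S P; S → Q X1; X1 → T1 S; P → Q X2; X2 → T0 X3; X3 → T1 Q; Q → T1 Q; Q → P T0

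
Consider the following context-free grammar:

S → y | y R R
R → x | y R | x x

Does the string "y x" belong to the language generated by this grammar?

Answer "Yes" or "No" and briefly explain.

No - no valid derivation exists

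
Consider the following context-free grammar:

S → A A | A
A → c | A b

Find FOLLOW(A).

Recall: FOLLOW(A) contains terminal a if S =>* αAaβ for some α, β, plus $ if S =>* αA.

We compute FOLLOW(A) using the standard algorithm.
FOLLOW(S) starts with {$}.
FIRST(A) = {c}
FIRST(S) = {c}
FOLLOW(A) = {$, b, c}
FOLLOW(S) = {$}
Therefore, FOLLOW(A) = {$, b, c}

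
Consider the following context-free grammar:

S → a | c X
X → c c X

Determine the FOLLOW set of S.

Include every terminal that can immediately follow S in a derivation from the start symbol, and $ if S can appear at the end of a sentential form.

We compute FOLLOW(S) using the standard algorithm.
FOLLOW(S) starts with {$}.
FIRST(S) = {a, c}
FIRST(X) = {c}
FOLLOW(S) = {$}
FOLLOW(X) = {$}
Therefore, FOLLOW(S) = {$}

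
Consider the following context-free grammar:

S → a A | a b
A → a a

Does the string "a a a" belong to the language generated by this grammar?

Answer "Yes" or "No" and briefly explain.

Yes - a valid derivation exists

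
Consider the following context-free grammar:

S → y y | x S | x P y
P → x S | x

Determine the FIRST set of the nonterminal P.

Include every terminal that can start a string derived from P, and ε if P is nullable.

We compute FIRST(P) using the standard algorithm.
FIRST(P) = {x}
FIRST(S) = {x, y}
Therefore, FIRST(P) = {x}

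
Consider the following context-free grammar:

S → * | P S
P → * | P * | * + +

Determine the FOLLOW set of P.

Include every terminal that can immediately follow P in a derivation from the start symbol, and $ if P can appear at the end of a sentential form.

We compute FOLLOW(P) using the standard algorithm.
FOLLOW(S) starts with {$}.
FIRST(P) = {*}
FIRST(S) = {*}
FOLLOW(P) = {*}
FOLLOW(S) = {$}
Therefore, FOLLOW(P) = {*}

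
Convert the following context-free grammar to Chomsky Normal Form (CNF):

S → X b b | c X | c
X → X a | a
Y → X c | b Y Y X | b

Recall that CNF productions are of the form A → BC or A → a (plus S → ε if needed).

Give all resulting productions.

TB → b; TC → c; S → c; TA → a; X → a; Y → b; S → X X0; X0 → TB TB; S → TC X; X → X TA; Y → X TC; Y → TB X1; X1 → Y X2; X2 → Y X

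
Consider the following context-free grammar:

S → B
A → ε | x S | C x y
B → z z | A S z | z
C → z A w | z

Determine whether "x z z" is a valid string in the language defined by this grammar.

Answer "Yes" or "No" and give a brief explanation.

No - no valid derivation exists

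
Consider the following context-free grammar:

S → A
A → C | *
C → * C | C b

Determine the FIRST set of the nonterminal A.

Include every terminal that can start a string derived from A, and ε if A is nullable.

We compute FIRST(A) using the standard algorithm.
FIRST(A) = {*}
FIRST(C) = {*}
FIRST(S) = {*}
Therefore, FIRST(A) = {*}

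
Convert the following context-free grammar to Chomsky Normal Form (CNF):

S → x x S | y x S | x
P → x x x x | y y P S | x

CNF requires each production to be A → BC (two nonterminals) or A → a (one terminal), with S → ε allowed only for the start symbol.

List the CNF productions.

TX → x; TY → y; S → x; P → x; S → TX X0; X0 → TX S; S → TY X1; X1 → TX S; P → TX X2; X2 → TX X3; X3 → TX TX; P → TY X4; X4 → TY X5; X5 → P S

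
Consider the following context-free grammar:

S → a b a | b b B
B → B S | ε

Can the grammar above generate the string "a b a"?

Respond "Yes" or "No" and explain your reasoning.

Yes - a valid derivation exists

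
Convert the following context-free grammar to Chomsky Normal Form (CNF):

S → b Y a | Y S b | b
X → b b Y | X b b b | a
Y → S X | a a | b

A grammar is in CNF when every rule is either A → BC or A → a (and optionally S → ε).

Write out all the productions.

TB → b; TA → a; S → b; X → a; Y → b; S → TB X0; X0 → Y TA; S → Y X1; X1 → S TB; X → TB X2; X2 → TB Y; X → X X3; X3 → TB X4; X4 → TB TB; Y → S X; Y → TA TA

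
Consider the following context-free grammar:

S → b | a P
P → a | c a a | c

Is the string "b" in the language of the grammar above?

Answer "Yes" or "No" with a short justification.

Yes - a valid derivation exists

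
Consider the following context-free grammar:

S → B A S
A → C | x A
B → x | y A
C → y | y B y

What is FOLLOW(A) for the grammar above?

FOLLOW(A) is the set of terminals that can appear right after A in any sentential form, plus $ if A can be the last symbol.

We compute FOLLOW(A) using the standard algorithm.
FOLLOW(S) starts with {$}.
FIRST(A) = {x, y}
FIRST(B) = {x, y}
FIRST(C) = {y}
FIRST(S) = {x, y}
FOLLOW(A) = {x, y}
FOLLOW(B) = {x, y}
FOLLOW(C) = {x, y}
FOLLOW(S) = {$}
Therefore, FOLLOW(A) = {x, y}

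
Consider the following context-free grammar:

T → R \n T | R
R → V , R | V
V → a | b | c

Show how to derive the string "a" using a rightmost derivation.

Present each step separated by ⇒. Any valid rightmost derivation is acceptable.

T ⇒ R ⇒ V ⇒ a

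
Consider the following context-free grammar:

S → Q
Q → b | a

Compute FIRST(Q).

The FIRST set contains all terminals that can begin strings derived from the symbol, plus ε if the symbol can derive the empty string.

We compute FIRST(Q) using the standard algorithm.
FIRST(Q) = {a, b}
FIRST(S) = {a, b}
Therefore, FIRST(Q) = {a, b}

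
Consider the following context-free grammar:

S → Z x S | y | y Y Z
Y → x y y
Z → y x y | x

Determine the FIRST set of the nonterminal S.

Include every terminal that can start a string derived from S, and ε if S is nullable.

We compute FIRST(S) using the standard algorithm.
FIRST(S) = {x, y}
FIRST(Y) = {x}
FIRST(Z) = {x, y}
Therefore, FIRST(S) = {x, y}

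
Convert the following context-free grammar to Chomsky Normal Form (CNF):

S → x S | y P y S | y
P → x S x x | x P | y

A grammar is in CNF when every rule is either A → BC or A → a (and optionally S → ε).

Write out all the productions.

TX → x; TY → y; S → y; P → y; S → TX S; S → TY X0; X0 → P X1; X1 → TY S; P → TX X2; X2 → S X3; X3 → TX TX; P → TX P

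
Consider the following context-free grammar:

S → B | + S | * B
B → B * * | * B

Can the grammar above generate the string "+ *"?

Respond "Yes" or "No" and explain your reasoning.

No - no valid derivation exists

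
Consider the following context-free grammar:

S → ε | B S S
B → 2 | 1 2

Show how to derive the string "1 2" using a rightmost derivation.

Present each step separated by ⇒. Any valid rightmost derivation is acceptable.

S ⇒ B S S ⇒ B S ⇒ B ⇒ 1 2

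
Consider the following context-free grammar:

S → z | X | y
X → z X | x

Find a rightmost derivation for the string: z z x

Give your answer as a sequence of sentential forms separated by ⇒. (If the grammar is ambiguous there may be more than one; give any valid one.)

S ⇒ X ⇒ z X ⇒ z z X ⇒ z z x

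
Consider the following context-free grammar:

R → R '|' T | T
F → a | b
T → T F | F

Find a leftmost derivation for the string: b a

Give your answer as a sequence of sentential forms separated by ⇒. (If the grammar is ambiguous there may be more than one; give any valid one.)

R ⇒ T ⇒ T F ⇒ F F ⇒ b F ⇒ b a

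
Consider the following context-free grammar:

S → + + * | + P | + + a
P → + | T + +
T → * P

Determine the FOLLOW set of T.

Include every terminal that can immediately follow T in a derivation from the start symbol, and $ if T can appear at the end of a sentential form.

We compute FOLLOW(T) using the standard algorithm.
FOLLOW(S) starts with {$}.
FIRST(P) = {*, +}
FIRST(S) = {+}
FIRST(T) = {*}
FOLLOW(P) = {$, +}
FOLLOW(S) = {$}
FOLLOW(T) = {+}
Therefore, FOLLOW(T) = {+}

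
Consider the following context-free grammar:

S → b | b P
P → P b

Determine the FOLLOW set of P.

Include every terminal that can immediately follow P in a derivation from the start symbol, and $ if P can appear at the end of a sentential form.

We compute FOLLOW(P) using the standard algorithm.
FOLLOW(S) starts with {$}.
FIRST(P) = {}
FIRST(S) = {b}
FOLLOW(P) = {$, b}
FOLLOW(S) = {$}
Therefore, FOLLOW(P) = {$, b}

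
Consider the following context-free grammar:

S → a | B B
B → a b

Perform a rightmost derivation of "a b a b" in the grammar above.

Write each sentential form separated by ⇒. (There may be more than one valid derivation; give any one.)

S ⇒ B B ⇒ B a b ⇒ a b a b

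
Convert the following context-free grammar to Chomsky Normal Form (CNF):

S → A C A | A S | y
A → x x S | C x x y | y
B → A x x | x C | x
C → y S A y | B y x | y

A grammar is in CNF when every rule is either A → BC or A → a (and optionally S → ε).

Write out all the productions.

S → y; TX → x; TY → y; A → y; B → x; C → y; S → A X0; X0 → C A; S → A S; A → TX X1; X1 → TX S; A → C X2; X2 → TX X3; X3 → TX TY; B → A X4; X4 → TX TX; B → TX C; C → TY X5; X5 → S X6; X6 → A TY; C → B X7; X7 → TY TX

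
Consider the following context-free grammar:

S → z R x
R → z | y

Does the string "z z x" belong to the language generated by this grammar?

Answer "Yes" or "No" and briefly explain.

Yes - a valid derivation exists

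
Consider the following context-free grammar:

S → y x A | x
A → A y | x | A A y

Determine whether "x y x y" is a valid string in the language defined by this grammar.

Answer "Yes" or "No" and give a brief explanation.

No - no valid derivation exists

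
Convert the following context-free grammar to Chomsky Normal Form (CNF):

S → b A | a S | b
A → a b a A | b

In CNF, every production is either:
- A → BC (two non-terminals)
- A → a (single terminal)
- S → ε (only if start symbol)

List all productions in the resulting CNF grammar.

TB → b; TA → a; S → b; A → b; S → TB A; S → TA S; A → TA X0; X0 → TB X1; X1 → TA A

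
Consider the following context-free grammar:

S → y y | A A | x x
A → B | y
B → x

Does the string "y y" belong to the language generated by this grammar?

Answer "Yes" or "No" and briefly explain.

Yes - a valid derivation exists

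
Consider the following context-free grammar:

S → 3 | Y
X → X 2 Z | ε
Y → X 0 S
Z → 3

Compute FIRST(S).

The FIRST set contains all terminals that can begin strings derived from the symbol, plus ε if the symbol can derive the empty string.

We compute FIRST(S) using the standard algorithm.
FIRST(S) = {0, 2, 3}
FIRST(X) = {2, ε}
FIRST(Y) = {0, 2}
FIRST(Z) = {3}
Therefore, FIRST(S) = {0, 2, 3}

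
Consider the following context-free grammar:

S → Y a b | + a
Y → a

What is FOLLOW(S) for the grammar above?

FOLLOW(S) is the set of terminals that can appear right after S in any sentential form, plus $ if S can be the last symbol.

We compute FOLLOW(S) using the standard algorithm.
FOLLOW(S) starts with {$}.
FIRST(S) = {+, a}
FIRST(Y) = {a}
FOLLOW(S) = {$}
FOLLOW(Y) = {a}
Therefore, FOLLOW(S) = {$}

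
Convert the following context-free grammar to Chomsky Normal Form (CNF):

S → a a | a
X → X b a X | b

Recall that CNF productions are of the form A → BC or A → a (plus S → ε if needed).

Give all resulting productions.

TA → a; S → a; TB → b; X → b; S → TA TA; X → X X0; X0 → TB X1; X1 → TA X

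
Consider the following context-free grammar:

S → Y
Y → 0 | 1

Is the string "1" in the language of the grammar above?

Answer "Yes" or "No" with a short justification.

Yes - a valid derivation exists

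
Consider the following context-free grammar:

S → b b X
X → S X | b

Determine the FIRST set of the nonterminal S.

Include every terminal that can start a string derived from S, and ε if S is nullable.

We compute FIRST(S) using the standard algorithm.
FIRST(S) = {b}
FIRST(X) = {b}
Therefore, FIRST(S) = {b}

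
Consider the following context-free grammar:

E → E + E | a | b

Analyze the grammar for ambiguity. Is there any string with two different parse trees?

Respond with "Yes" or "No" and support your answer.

Yes - the string 'a + a + a + b' has two distinct parse trees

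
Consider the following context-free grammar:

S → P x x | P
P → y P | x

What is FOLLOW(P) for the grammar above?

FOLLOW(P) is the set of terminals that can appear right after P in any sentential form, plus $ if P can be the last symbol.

We compute FOLLOW(P) using the standard algorithm.
FOLLOW(S) starts with {$}.
FIRST(P) = {x, y}
FIRST(S) = {x, y}
FOLLOW(P) = {$, x}
FOLLOW(S) = {$}
Therefore, FOLLOW(P) = {$, x}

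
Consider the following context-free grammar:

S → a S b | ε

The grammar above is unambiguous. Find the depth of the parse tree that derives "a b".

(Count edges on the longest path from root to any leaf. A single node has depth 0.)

2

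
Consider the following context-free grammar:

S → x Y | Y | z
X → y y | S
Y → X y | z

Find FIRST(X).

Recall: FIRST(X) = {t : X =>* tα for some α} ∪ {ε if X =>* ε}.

We compute FIRST(X) using the standard algorithm.
FIRST(S) = {x, y, z}
FIRST(X) = {x, y, z}
FIRST(Y) = {x, y, z}
Therefore, FIRST(X) = {x, y, z}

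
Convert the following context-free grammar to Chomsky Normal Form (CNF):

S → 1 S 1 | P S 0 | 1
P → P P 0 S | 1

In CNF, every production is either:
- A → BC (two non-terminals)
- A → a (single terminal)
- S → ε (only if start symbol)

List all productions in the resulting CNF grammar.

T1 → 1; T0 → 0; S → 1; P → 1; S → T1 X0; X0 → S T1; S → P X1; X1 → S T0; P → P X2; X2 → P X3; X3 → T0 S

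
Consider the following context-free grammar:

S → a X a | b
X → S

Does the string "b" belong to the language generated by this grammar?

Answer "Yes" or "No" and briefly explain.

Yes - a valid derivation exists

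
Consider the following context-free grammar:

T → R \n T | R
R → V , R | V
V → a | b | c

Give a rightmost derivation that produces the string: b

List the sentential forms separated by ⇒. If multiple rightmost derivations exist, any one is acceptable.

T ⇒ R ⇒ V ⇒ b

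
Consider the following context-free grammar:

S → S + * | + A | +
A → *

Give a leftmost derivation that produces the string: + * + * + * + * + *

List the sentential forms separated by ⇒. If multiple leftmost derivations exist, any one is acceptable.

S ⇒ S + * ⇒ S + * + * ⇒ S + * + * + * ⇒ S + * + * + * + * ⇒ + A + * + * + * + * ⇒ + * + * + * + * + *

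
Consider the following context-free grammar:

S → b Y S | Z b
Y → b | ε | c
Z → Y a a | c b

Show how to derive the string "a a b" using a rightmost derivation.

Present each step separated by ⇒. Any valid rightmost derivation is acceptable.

S ⇒ Z b ⇒ Y a a b ⇒ a a b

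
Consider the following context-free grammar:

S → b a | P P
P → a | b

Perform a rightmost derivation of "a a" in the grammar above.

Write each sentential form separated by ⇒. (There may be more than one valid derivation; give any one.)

S ⇒ P P ⇒ P a ⇒ a a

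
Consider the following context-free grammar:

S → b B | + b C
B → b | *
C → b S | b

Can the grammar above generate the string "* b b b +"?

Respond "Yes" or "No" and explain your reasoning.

No - no valid derivation exists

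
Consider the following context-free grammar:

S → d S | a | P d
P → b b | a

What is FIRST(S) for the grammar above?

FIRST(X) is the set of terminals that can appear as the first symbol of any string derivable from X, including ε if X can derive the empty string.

We compute FIRST(S) using the standard algorithm.
FIRST(P) = {a, b}
FIRST(S) = {a, b, d}
Therefore, FIRST(S) = {a, b, d}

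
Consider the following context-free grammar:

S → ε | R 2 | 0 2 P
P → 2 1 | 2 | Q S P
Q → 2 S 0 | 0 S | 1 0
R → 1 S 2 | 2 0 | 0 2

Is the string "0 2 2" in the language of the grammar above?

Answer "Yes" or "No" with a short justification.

Yes - a valid derivation exists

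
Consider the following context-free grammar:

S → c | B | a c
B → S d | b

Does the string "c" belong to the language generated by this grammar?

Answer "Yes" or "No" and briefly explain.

Yes - a valid derivation exists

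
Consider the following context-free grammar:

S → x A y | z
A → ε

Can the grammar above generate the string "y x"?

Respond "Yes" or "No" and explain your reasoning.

No - no valid derivation exists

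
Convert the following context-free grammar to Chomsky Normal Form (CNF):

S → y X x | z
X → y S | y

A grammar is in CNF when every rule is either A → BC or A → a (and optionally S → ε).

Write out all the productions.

TY → y; TX → x; S → z; X → y; S → TY X0; X0 → X TX; X → TY S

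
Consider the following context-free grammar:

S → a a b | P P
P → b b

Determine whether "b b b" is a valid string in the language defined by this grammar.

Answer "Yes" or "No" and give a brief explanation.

No - no valid derivation exists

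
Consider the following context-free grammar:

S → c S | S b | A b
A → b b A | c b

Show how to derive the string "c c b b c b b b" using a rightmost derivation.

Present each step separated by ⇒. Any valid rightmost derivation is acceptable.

S ⇒ c S ⇒ c c S ⇒ c c S b ⇒ c c A b b ⇒ c c b b A b b ⇒ c c b b c b b b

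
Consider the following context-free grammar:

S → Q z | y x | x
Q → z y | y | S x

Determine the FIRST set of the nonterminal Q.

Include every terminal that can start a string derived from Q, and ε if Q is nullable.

We compute FIRST(Q) using the standard algorithm.
FIRST(Q) = {x, y, z}
FIRST(S) = {x, y, z}
Therefore, FIRST(Q) = {x, y, z}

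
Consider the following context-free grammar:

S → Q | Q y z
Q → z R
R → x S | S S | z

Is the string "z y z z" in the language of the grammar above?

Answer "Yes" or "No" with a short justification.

No - no valid derivation exists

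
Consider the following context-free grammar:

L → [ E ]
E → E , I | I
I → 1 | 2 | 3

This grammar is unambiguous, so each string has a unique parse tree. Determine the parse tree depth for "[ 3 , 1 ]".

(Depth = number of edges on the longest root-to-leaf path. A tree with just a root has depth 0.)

4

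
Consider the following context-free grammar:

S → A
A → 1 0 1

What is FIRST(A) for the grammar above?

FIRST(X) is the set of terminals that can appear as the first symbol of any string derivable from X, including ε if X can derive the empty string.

We compute FIRST(A) using the standard algorithm.
FIRST(A) = {1}
FIRST(S) = {1}
Therefore, FIRST(A) = {1}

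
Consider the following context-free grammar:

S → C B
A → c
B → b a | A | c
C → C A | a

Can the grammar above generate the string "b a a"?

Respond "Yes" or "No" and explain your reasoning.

No - no valid derivation exists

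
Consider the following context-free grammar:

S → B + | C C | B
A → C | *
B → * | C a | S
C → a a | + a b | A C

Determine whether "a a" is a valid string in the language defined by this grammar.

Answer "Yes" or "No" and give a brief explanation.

No - no valid derivation exists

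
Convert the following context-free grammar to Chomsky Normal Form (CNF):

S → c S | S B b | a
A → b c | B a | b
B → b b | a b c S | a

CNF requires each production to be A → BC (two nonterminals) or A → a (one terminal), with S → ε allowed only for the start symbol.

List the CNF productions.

TC → c; TB → b; S → a; TA → a; A → b; B → a; S → TC S; S → S X0; X0 → B TB; A → TB TC; A → B TA; B → TB TB; B → TA X1; X1 → TB X2; X2 → TC S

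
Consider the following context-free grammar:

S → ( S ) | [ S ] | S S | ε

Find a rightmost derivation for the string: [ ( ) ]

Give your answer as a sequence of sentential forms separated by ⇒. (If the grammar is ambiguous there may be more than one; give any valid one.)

S ⇒ [ S ] ⇒ [ ( S ) ] ⇒ [ ( ) ]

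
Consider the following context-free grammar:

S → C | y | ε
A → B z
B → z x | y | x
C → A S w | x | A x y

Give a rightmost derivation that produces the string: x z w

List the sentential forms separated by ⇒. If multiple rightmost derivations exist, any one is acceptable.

S ⇒ C ⇒ A S w ⇒ A w ⇒ B z w ⇒ x z w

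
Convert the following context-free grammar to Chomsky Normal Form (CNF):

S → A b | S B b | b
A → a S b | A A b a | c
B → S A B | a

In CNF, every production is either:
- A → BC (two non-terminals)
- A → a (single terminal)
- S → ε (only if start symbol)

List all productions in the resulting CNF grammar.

TB → b; S → b; TA → a; A → c; B → a; S → A TB; S → S X0; X0 → B TB; A → TA X1; X1 → S TB; A → A X2; X2 → A X3; X3 → TB TA; B → S X4; X4 → A B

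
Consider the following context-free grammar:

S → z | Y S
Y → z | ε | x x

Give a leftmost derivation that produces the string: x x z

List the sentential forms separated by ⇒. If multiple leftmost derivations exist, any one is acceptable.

S ⇒ Y S ⇒ x x S ⇒ x x z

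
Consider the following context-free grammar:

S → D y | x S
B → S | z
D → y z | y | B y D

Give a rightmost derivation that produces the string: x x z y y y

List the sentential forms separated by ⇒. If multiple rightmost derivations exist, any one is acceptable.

S ⇒ x S ⇒ x x S ⇒ x x D y ⇒ x x B y D y ⇒ x x B y y y ⇒ x x z y y y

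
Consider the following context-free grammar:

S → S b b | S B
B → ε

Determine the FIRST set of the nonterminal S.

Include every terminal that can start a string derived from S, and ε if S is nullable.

We compute FIRST(S) using the standard algorithm.
FIRST(B) = {ε}
FIRST(S) = {}
Therefore, FIRST(S) = {}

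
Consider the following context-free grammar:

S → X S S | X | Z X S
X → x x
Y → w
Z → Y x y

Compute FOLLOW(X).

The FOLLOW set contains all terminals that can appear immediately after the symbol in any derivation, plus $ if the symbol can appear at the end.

We compute FOLLOW(X) using the standard algorithm.
FOLLOW(S) starts with {$}.
FIRST(S) = {w, x}
FIRST(X) = {x}
FIRST(Y) = {w}
FIRST(Z) = {w}
FOLLOW(S) = {$, w, x}
FOLLOW(X) = {$, w, x}
FOLLOW(Y) = {x}
FOLLOW(Z) = {x}
Therefore, FOLLOW(X) = {$, w, x}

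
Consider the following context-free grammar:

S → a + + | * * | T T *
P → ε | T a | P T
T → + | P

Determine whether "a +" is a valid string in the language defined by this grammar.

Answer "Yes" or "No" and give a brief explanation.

No - no valid derivation exists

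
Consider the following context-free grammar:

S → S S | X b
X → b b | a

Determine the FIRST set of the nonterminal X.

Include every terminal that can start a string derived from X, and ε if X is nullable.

We compute FIRST(X) using the standard algorithm.
FIRST(S) = {a, b}
FIRST(X) = {a, b}
Therefore, FIRST(X) = {a, b}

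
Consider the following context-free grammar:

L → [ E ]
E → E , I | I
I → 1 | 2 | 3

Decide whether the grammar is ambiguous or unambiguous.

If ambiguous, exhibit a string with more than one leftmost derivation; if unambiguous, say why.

Unambiguous - every string in the language has a unique leftmost derivation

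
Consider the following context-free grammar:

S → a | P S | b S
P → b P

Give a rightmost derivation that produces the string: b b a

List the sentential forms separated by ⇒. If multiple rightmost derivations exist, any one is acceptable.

S ⇒ b S ⇒ b b S ⇒ b b a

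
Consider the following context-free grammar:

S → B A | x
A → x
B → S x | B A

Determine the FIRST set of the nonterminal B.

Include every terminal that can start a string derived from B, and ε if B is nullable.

We compute FIRST(B) using the standard algorithm.
FIRST(A) = {x}
FIRST(B) = {x}
FIRST(S) = {x}
Therefore, FIRST(B) = {x}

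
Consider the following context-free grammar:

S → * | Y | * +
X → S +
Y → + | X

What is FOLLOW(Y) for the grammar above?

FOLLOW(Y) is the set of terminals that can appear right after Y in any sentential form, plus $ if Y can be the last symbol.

We compute FOLLOW(Y) using the standard algorithm.
FOLLOW(S) starts with {$}.
FIRST(S) = {*, +}
FIRST(X) = {*, +}
FIRST(Y) = {*, +}
FOLLOW(S) = {$, +}
FOLLOW(X) = {$, +}
FOLLOW(Y) = {$, +}
Therefore, FOLLOW(Y) = {$, +}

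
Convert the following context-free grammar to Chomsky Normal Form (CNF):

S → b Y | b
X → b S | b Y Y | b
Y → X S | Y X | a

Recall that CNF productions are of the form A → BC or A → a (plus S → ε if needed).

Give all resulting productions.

TB → b; S → b; X → b; Y → a; S → TB Y; X → TB S; X → TB X0; X0 → Y Y; Y → X S; Y → Y X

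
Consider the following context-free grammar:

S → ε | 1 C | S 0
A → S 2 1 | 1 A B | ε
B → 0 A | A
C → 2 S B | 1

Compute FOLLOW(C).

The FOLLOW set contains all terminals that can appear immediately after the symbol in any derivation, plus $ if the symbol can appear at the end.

We compute FOLLOW(C) using the standard algorithm.
FOLLOW(S) starts with {$}.
FIRST(A) = {0, 1, 2, ε}
FIRST(B) = {0, 1, 2, ε}
FIRST(C) = {1, 2}
FIRST(S) = {0, 1, ε}
FOLLOW(A) = {$, 0, 1, 2}
FOLLOW(B) = {$, 0, 1, 2}
FOLLOW(C) = {$, 0, 1, 2}
FOLLOW(S) = {$, 0, 1, 2}
Therefore, FOLLOW(C) = {$, 0, 1, 2}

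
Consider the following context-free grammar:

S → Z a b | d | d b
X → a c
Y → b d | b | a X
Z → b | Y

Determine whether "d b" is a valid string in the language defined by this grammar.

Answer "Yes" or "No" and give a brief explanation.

Yes - a valid derivation exists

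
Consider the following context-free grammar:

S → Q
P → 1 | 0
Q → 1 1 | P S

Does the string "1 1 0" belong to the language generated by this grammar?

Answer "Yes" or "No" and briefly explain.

No - no valid derivation exists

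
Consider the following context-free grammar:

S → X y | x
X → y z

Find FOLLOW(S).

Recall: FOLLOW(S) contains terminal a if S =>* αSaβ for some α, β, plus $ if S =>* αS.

We compute FOLLOW(S) using the standard algorithm.
FOLLOW(S) starts with {$}.
FIRST(S) = {x, y}
FIRST(X) = {y}
FOLLOW(S) = {$}
FOLLOW(X) = {y}
Therefore, FOLLOW(S) = {$}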